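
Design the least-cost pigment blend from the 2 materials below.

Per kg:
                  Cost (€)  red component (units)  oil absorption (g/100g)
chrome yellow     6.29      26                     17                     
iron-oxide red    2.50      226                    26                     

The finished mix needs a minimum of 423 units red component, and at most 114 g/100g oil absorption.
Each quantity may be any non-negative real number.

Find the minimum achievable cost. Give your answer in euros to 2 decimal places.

Set it up as a linear program. Let x1 = kg of chrome yellow, x2 = kg of iron-oxide red.
min 6.29x1 + 2.5x2 s.t.:
  26x1 + 226x2 ≥ 423   (red component)
  17x1 + 26x2 ≤ 114   (oil absorption)
  x1, x2 ≥ 0.
The cheapest feasible vertex uses only iron-oxide red; chrome yellow is not used. Binding constraint: red component.
Solving gives x2 = 1.872.
Cost = 2.5·1.872 = 4.6800.

€4.68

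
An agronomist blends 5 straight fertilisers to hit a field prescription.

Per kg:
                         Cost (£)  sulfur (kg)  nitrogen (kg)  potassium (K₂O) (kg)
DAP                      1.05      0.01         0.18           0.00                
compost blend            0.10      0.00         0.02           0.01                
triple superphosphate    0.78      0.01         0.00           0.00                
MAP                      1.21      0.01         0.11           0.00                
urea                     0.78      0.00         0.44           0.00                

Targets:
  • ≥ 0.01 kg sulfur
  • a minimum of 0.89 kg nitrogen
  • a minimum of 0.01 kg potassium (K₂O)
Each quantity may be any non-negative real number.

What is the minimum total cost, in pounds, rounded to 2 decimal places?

This is a linear program. Let x1 = kg of DAP, x2 = kg of compost blend, x3 = kg of triple superphosphate, x4 = kg of MAP, x5 = kg of urea.
min 1.05x1 + 0.1x2 + 0.78x3 + 1.21x4 + 0.78x5 s.t.:
  0.01x1 + 0.01x3 + 0.01x4 ≥ 0.01   (sulfur)
  0.18x1 + 0.02x2 + 0.11x4 + 0.44x5 ≥ 0.89   (nitrogen)
  0.01x2 ≥ 0.01   (potassium (K₂O))
  x1, x2, x3, x4, x5 ≥ 0.
The optimal basis is {DAP, compost blend, urea}; triple superphosphate, MAP drop out. There the sulfur, nitrogen, potassium (K₂O) constraints are tight.
Optimal quantities: DAP = 1 kg, compost blend = 1 kg, urea = 1.568 kg.
Hence cost = 1.05·1 + 0.1·1 + 0.78·1.568 = £2.3730.

£2.37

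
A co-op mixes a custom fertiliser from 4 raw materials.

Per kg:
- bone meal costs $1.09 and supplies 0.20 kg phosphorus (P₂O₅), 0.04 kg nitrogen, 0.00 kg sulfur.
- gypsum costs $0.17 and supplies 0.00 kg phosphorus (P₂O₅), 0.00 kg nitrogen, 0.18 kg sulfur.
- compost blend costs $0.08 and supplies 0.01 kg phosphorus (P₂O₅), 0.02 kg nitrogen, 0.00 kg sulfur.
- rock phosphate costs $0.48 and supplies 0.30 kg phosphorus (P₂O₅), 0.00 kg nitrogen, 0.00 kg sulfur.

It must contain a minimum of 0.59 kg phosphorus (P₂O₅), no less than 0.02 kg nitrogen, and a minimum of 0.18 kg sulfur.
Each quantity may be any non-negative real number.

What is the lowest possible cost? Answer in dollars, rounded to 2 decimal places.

$1.18

This is a linear program. Let x1 = kg of bone meal, x2 = kg of gypsum, x3 = kg of compost blend, x4 = kg of rock phosphate.
Minimise 1.09x1 + 0.17x2 + 0.08x3 + 0.48x4 with:
  0.2x1 + 0.01x3 + 0.3x4 ≥ 0.59   (phosphorus (P₂O₅))
  0.04x1 + 0.02x3 ≥ 0.02   (nitrogen)
  0.18x2 ≥ 0.18   (sulfur)
  x1, x2, x3, x4 ≥ 0.
At the optimum only gypsum, compost blend, rock phosphate are positive (bone meal = 0). The phosphorus (P₂O₅), nitrogen, sulfur requirements are met with equality.
So gypsum = 1 kg, compost blend = 1 kg, rock phosphate = 1.933 kg.
Hence cost = 0.17·1 + 0.08·1 + 0.48·1.933 = $1.1778.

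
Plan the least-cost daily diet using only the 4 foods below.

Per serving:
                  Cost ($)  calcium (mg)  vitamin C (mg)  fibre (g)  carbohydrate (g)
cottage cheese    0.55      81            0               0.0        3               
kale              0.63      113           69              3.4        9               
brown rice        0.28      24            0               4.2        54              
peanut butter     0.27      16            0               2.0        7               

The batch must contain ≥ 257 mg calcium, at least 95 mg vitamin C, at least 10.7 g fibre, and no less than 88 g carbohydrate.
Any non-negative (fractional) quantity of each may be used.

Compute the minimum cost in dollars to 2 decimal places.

$1.62

Set it up as a linear program. Let x1 = servings of cottage cheese, x2 = servings of kale, x3 = servings of brown rice, x4 = servings of peanut butter.
min 0.55x1 + 0.63x2 + 0.28x3 + 0.27x4 with:
  81x1 + 113x2 + 24x3 + 16x4 ≥ 257   (calcium)
  69x2 ≥ 95   (vitamin C)
  3.4x2 + 4.2x3 + 2x4 ≥ 10.7   (fibre)
  3x1 + 9x2 + 54x3 + 7x4 ≥ 88   (carbohydrate)
  x1, x2, x3, x4 ≥ 0.
The cheapest feasible vertex uses only kale, brown rice; cottage cheese, peanut butter are not used. There the calcium and carbohydrate constraints are tight.
That vertex is x2 = 1.999, x3 = 1.296.
Objective = 0.63·1.999 + 0.28·1.296 = 1.6223.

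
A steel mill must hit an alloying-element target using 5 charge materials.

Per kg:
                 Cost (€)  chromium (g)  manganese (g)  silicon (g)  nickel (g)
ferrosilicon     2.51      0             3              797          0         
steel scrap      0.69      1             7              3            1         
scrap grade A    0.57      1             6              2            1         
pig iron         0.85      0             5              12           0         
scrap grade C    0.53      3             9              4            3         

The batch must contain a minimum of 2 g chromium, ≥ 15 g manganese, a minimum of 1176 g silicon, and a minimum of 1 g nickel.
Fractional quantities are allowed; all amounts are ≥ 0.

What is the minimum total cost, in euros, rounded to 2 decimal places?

€4.31

Let x1 = kg of ferrosilicon, x2 = kg of steel scrap, x3 = kg of scrap grade A, x4 = kg of pig iron, x5 = kg of scrap grade C.
Minimize 2.51x1 + 0.69x2 + 0.57x3 + 0.85x4 + 0.53x5 with:
  1x2 + 1x3 + 3x5 ≥ 2   (chromium)
  3x1 + 7x2 + 6x3 + 5x4 + 9x5 ≥ 15   (manganese)
  797x1 + 3x2 + 2x3 + 12x4 + 4x5 ≥ 1176   (silicon)
  1x2 + 1x3 + 3x5 ≥ 1   (nickel)
  x1, x2, x3, x4, x5 ≥ 0.
The optimal basis is {ferrosilicon, scrap grade C}; steel scrap, scrap grade A, pig iron drop out. Binding constraints: manganese and silicon.
That vertex is x1 = 1.47, x5 = 1.177.
Hence cost = 2.51·1.47 + 0.53·1.177 = €4.3135.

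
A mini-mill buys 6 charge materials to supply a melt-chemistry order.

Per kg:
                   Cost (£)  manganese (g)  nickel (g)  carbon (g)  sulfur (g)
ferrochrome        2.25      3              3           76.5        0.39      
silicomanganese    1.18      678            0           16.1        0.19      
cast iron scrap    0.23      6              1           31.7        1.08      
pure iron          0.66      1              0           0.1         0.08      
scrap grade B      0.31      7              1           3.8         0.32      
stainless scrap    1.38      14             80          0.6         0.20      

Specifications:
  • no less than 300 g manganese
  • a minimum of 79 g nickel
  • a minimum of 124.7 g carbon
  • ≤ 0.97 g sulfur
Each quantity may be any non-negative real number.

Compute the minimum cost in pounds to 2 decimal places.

£5.15

Set it up as a linear program. Let x1 = kg of ferrochrome, x2 = kg of silicomanganese, x3 = kg of cast iron scrap, x4 = kg of pure iron, x5 = kg of scrap grade B, x6 = kg of stainless scrap.
min 2.25x1 + 1.18x2 + 0.23x3 + 0.66x4 + 0.31x5 + 1.38x6 s.t.:
  3x1 + 678x2 + 6x3 + 1x4 + 7x5 + 14x6 ≥ 300   (manganese)
  3x1 + 1x3 + 1x5 + 80x6 ≥ 79   (nickel)
  76.5x1 + 16.1x2 + 31.7x3 + 0.1x4 + 3.8x5 + 0.6x6 ≥ 124.7   (carbon)
  0.39x1 + 0.19x2 + 1.08x3 + 0.08x4 + 0.32x5 + 0.2x6 ≤ 0.97   (sulfur)
  x1, x2, x3, x4, x5, x6 ≥ 0.
The minimum-cost mix takes nothing from pure iron, scrap grade B — only ferrochrome, silicomanganese, cast iron scrap, stainless scrap. There the manganese, nickel, carbon, sulfur constraints are tight.
That vertex is x1 = 1.487, x2 = 0.4157, x3 = 0.1156, x6 = 0.9303.
Objective = 2.25·1.487 + 1.18·0.4157 + 0.23·0.1156 + 1.38·0.9303 = 5.1467.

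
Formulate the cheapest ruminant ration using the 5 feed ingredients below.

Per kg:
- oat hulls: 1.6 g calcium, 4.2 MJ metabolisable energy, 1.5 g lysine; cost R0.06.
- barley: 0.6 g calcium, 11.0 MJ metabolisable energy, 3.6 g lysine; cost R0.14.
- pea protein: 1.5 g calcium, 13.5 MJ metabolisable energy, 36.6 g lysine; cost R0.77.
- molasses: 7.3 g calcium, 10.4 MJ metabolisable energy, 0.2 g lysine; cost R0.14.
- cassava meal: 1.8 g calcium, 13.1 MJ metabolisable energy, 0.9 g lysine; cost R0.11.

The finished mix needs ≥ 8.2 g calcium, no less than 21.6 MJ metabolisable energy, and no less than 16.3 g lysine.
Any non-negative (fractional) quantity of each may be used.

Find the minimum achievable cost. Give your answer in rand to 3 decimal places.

Let x1 = kg of oat hulls, x2 = kg of barley, x3 = kg of pea protein, x4 = kg of molasses, x5 = kg of cassava meal.
Minimise 0.06x1 + 0.14x2 + 0.77x3 + 0.14x4 + 0.11x5 with:
  1.6x1 + 0.6x2 + 1.5x3 + 7.3x4 + 1.8x5 ≥ 8.2   (calcium)
  4.2x1 + 11x2 + 13.5x3 + 10.4x4 + 13.1x5 ≥ 21.6   (metabolisable energy)
  1.5x1 + 3.6x2 + 36.6x3 + 0.2x4 + 0.9x5 ≥ 16.3   (lysine)
  x1, x2, x3, x4, x5 ≥ 0.
The minimum-cost mix takes nothing from barley, molasses, cassava meal — only oat hulls, pea protein. The calcium and lysine requirements are met with equality.
That vertex is x1 = 4.896, x3 = 0.2447.
Cost = 0.06·4.896 + 0.77·0.2447 = 0.48218.

R0.482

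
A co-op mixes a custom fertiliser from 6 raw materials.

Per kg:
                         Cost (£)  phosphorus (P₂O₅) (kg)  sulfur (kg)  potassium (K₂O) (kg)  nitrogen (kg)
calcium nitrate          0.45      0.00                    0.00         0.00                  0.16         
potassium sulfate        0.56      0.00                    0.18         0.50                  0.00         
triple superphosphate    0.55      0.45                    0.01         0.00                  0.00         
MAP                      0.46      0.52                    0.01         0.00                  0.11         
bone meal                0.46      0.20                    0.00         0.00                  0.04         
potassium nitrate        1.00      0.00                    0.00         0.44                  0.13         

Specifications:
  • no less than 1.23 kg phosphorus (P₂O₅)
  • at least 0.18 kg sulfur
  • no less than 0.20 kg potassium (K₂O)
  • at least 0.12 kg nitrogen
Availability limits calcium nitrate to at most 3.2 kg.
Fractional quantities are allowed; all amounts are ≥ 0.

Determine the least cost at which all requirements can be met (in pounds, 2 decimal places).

£1.57

Let x1 = kg of calcium nitrate, x2 = kg of potassium sulfate, x3 = kg of triple superphosphate, x4 = kg of MAP, x5 = kg of bone meal, x6 = kg of potassium nitrate.
Minimise 0.45x1 + 0.56x2 + 0.55x3 + 0.46x4 + 0.46x5 + 1x6 subject to:
  0.45x3 + 0.52x4 + 0.2x5 ≥ 1.23   (phosphorus (P₂O₅))
  0.18x2 + 0.01x3 + 0.01x4 ≥ 0.18   (sulfur)
  0.5x2 + 0.44x6 ≥ 0.2   (potassium (K₂O))
  0.16x1 + 0.11x4 + 0.04x5 + 0.13x6 ≥ 0.12   (nitrogen)
  x1 ≤ 3.2
  x1, x2, x3, x4, x5, x6 ≥ 0.
At the optimum only potassium sulfate, MAP are positive (calcium nitrate, triple superphosphate, bone meal, potassium nitrate = 0). Binding constraints: phosphorus (P₂O₅) and sulfur.
Solving gives x2 = 0.8686, x4 = 2.365.
Total cost: 0.56·0.8686 + 0.46·2.365 = 1.5743.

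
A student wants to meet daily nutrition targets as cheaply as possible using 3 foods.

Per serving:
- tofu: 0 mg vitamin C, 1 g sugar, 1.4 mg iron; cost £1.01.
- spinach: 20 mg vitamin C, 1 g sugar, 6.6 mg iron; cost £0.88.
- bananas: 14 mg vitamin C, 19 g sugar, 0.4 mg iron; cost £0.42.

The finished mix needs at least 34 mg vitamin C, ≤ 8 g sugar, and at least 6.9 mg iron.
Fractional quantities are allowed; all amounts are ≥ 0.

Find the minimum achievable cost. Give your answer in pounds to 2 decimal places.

Treat it as an LP. Let x1 = servings of tofu, x2 = servings of spinach, x3 = servings of bananas.
Minimise 1.01x1 + 0.88x2 + 0.42x3 s.t.:
  20x2 + 14x3 ≥ 34   (vitamin C)
  1x1 + 1x2 + 19x3 ≤ 8   (sugar)
  1.4x1 + 6.6x2 + 0.4x3 ≥ 6.9   (iron)
  x1, x2, x3 ≥ 0.
At the optimum only spinach, bananas are positive (tofu = 0). Binding constraints: vitamin C and sugar.
That vertex is x2 = 1.459, x3 = 0.3443.
Hence cost = 0.88·1.459 + 0.42·0.3443 = £1.4285.

£1.43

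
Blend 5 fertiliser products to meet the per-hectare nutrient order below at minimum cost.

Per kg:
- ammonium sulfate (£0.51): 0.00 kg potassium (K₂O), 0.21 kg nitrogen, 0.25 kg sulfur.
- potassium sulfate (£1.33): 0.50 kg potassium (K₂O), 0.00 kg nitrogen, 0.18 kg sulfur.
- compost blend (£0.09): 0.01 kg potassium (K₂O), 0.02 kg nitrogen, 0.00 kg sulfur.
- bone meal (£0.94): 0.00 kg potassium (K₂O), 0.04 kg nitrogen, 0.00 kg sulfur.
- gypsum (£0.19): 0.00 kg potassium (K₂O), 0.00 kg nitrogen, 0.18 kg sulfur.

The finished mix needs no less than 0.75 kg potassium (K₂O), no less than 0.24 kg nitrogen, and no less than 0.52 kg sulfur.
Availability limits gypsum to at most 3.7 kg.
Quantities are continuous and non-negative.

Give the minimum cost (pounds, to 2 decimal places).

£2.58

Set it up as a linear program. Let x1 = kg of ammonium sulfate, x2 = kg of potassium sulfate, x3 = kg of compost blend, x4 = kg of bone meal, x5 = kg of gypsum.
Minimize 0.51x1 + 1.33x2 + 0.09x3 + 0.94x4 + 0.19x5 subject to:
  0.5x2 + 0.01x3 ≥ 0.75   (potassium (K₂O))
  0.21x1 + 0.02x3 + 0.04x4 ≥ 0.24   (nitrogen)
  0.25x1 + 0.18x2 + 0.18x5 ≥ 0.52   (sulfur)
  x5 ≤ 3.7
  x1, x2, x3, x4, x5 ≥ 0.
The optimal basis is {ammonium sulfate, potassium sulfate}; compost blend, bone meal, gypsum drop out. Binding constraints: potassium (K₂O) and nitrogen.
That vertex is x1 = 1.143, x2 = 1.5.
Total cost: 0.51·1.143 + 1.33·1.5 = 2.5779.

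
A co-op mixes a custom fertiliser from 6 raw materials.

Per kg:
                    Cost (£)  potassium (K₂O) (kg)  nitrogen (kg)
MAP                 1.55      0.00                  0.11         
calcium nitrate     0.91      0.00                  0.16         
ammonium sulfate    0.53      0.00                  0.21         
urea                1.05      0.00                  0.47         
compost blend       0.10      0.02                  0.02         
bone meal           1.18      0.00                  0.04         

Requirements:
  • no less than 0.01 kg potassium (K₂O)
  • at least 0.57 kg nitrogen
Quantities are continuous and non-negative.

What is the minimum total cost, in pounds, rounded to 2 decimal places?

£1.30

Treat it as an LP. Let x1 = kg of MAP, x2 = kg of calcium nitrate, x3 = kg of ammonium sulfate, x4 = kg of urea, x5 = kg of compost blend, x6 = kg of bone meal.
min 1.55x1 + 0.91x2 + 0.53x3 + 1.05x4 + 0.1x5 + 1.18x6 s.t.:
  0.02x5 ≥ 0.01   (potassium (K₂O))
  0.11x1 + 0.16x2 + 0.21x3 + 0.47x4 + 0.02x5 + 0.04x6 ≥ 0.57   (nitrogen)
  x1, x2, x3, x4, x5, x6 ≥ 0.
At the optimum only urea, compost blend are positive (MAP, calcium nitrate, ammonium sulfate, bone meal = 0). There the potassium (K₂O) and nitrogen constraints are tight.
That vertex is x4 = 1.191, x5 = 0.5.
Cost = 1.05·1.191 + 0.1·0.5 = 1.3006.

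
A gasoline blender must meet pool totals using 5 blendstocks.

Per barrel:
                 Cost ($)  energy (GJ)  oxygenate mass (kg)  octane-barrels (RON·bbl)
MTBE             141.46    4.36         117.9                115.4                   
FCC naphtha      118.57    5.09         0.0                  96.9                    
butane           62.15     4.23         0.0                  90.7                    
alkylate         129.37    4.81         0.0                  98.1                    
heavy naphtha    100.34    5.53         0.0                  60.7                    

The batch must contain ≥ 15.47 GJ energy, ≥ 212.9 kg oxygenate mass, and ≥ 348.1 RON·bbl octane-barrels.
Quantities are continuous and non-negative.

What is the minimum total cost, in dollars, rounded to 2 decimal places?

Let x1 = barrels of MTBE, x2 = barrels of FCC naphtha, x3 = barrels of butane, x4 = barrels of alkylate, x5 = barrels of heavy naphtha.
Minimize 141.46x1 + 118.57x2 + 62.15x3 + 129.37x4 + 100.34x5 subject to:
  4.36x1 + 5.09x2 + 4.23x3 + 4.81x4 + 5.53x5 ≥ 15.47   (energy)
  117.9x1 ≥ 212.9   (oxygenate mass)
  115.4x1 + 96.9x2 + 90.7x3 + 98.1x4 + 60.7x5 ≥ 348.1   (octane-barrels)
  x1, x2, x3, x4, x5 ≥ 0.
The optimal basis is {MTBE, butane}; FCC naphtha, alkylate, heavy naphtha drop out. Binding constraints: energy and oxygenate mass.
That vertex is x1 = 1.8058, x3 = 1.7959.
Cost = 141.46·1.8058 + 62.15·1.7959 = 367.0637.

$367.06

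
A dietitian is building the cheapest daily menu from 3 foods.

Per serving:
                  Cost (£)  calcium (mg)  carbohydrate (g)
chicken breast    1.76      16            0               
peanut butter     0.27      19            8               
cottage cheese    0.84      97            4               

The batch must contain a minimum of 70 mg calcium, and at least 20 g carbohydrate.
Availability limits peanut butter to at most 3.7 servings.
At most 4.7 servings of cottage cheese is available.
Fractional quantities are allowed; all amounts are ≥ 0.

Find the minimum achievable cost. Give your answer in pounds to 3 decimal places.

£0.856

Let x1 = servings of chicken breast, x2 = servings of peanut butter, x3 = servings of cottage cheese.
Minimise 1.76x1 + 0.27x2 + 0.84x3 with:
  16x1 + 19x2 + 97x3 ≥ 70   (calcium)
  8x2 + 4x3 ≥ 20   (carbohydrate)
  x2 ≤ 3.7
  x3 ≤ 4.7
  x1, x2, x3 ≥ 0.
At the optimum only peanut butter, cottage cheese are positive (chicken breast = 0). There the calcium and carbohydrate constraints are tight.
Optimal quantities: peanut butter = 2.371 servings, cottage cheese = 0.2571 servings.
Cost = 0.27·2.371 + 0.84·0.2571 = 0.85613.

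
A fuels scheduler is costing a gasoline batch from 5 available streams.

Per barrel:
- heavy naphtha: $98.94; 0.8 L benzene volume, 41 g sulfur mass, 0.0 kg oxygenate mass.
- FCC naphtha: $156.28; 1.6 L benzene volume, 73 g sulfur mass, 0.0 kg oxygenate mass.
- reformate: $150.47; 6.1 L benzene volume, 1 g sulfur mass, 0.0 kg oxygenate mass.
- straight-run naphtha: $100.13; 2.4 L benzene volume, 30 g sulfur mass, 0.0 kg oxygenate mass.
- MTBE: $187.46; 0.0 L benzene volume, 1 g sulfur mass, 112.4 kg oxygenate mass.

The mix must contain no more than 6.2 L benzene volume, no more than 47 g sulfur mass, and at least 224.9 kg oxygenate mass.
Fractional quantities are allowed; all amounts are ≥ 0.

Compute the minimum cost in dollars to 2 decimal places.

This is a linear program. Let x1 = barrels of heavy naphtha, x2 = barrels of FCC naphtha, x3 = barrels of reformate, x4 = barrels of straight-run naphtha, x5 = barrels of MTBE.
min 98.94x1 + 156.28x2 + 150.47x3 + 100.13x4 + 187.46x5 s.t.:
  0.8x1 + 1.6x2 + 6.1x3 + 2.4x4 ≤ 6.2   (benzene volume)
  41x1 + 73x2 + 1x3 + 30x4 + 1x5 ≤ 47   (sulfur mass)
  112.4x5 ≥ 224.9   (oxygenate mass)
  x1, x2, x3, x4, x5 ≥ 0.
The optimal basis is {MTBE}; heavy naphtha, FCC naphtha, reformate, straight-run naphtha drop out. The oxygenate mass requirement is met with equality.
Optimal quantities: MTBE = 2.0009 barrels.
Hence cost = 187.46·2.0009 = $375.0887.

$375.09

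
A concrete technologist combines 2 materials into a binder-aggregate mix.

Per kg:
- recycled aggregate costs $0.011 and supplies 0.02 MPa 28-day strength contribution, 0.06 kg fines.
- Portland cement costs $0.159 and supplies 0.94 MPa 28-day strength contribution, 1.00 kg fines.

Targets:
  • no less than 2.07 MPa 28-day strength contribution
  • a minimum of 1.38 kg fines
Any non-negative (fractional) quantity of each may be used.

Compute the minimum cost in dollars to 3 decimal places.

Let x1 = kg of recycled aggregate, x2 = kg of Portland cement.
Minimise 0.011x1 + 0.159x2 s.t.:
  0.02x1 + 0.94x2 ≥ 2.07   (28-day strength contribution)
  0.06x1 + 1x2 ≥ 1.38   (fines)
  x1, x2 ≥ 0.
The minimum-cost mix takes nothing from recycled aggregate — only Portland cement. There the 28-day strength contribution constraint is tight.
Solving gives x2 = 2.202.
Cost = 0.159·2.202 = 0.35012.

$0.350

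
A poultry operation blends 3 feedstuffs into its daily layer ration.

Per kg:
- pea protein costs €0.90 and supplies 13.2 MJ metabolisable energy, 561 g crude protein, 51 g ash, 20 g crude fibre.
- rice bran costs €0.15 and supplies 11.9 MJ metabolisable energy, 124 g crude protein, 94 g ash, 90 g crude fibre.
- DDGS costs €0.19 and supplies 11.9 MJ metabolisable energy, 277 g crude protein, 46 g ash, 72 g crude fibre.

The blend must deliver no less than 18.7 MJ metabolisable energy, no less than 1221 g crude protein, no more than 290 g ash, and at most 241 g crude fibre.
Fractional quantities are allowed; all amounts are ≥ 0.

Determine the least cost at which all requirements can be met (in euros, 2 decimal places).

Let x1 = kg of pea protein, x2 = kg of rice bran, x3 = kg of DDGS.
Minimise 0.9x1 + 0.15x2 + 0.19x3 with:
  13.2x1 + 11.9x2 + 11.9x3 ≥ 18.7   (metabolisable energy)
  561x1 + 124x2 + 277x3 ≥ 1221   (crude protein)
  51x1 + 94x2 + 46x3 ≤ 290   (ash)
  20x1 + 90x2 + 72x3 ≤ 241   (crude fibre)
  x1, x2, x3 ≥ 0.
The cheapest feasible vertex uses only pea protein, DDGS; rice bran is not used. The crude protein and crude fibre requirements are met with equality.
Solving gives x1 = 0.607, x3 = 3.179.
Cost = 0.9·0.607 + 0.19·3.179 = 1.1503.

€1.15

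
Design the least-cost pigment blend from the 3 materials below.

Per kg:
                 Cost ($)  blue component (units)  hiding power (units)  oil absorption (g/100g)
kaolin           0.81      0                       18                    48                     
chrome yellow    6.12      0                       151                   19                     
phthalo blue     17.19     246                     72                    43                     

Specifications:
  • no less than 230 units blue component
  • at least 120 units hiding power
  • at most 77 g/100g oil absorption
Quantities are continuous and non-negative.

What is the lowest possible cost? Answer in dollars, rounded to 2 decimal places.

Let x1 = kg of kaolin, x2 = kg of chrome yellow, x3 = kg of phthalo blue.
Minimise 0.81x1 + 6.12x2 + 17.19x3 s.t.:
  246x3 ≥ 230   (blue component)
  18x1 + 151x2 + 72x3 ≥ 120   (hiding power)
  48x1 + 19x2 + 43x3 ≤ 77   (oil absorption)
  x1, x2, x3 ≥ 0.
The optimal basis is {chrome yellow, phthalo blue}; kaolin drops out. There the blue component and hiding power constraints are tight.
Solving gives x2 = 0.3489, x3 = 0.935.
Cost = 6.12·0.3489 + 17.19·0.935 = 18.2079.

$18.21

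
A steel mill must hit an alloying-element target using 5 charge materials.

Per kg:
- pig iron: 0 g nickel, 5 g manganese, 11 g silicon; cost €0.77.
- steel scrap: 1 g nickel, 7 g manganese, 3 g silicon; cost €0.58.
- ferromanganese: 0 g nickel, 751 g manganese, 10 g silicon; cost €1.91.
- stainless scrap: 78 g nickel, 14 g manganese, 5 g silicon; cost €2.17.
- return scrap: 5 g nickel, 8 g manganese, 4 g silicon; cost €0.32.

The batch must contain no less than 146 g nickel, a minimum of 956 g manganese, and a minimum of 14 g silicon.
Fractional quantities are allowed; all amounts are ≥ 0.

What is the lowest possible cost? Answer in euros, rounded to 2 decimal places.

Treat it as an LP. Let x1 = kg of pig iron, x2 = kg of steel scrap, x3 = kg of ferromanganese, x4 = kg of stainless scrap, x5 = kg of return scrap.
min 0.77x1 + 0.58x2 + 1.91x3 + 2.17x4 + 0.32x5 with:
  1x2 + 78x4 + 5x5 ≥ 146   (nickel)
  5x1 + 7x2 + 751x3 + 14x4 + 8x5 ≥ 956   (manganese)
  11x1 + 3x2 + 10x3 + 5x4 + 4x5 ≥ 14   (silicon)
  x1, x2, x3, x4, x5 ≥ 0.
The optimal basis is {ferromanganese, stainless scrap}; pig iron, steel scrap, return scrap drop out. Binding constraints: nickel and manganese.
So ferromanganese = 1.238 kg, stainless scrap = 1.872 kg.
Total cost: 1.91·1.238 + 2.17·1.872 = 6.4268.

€6.43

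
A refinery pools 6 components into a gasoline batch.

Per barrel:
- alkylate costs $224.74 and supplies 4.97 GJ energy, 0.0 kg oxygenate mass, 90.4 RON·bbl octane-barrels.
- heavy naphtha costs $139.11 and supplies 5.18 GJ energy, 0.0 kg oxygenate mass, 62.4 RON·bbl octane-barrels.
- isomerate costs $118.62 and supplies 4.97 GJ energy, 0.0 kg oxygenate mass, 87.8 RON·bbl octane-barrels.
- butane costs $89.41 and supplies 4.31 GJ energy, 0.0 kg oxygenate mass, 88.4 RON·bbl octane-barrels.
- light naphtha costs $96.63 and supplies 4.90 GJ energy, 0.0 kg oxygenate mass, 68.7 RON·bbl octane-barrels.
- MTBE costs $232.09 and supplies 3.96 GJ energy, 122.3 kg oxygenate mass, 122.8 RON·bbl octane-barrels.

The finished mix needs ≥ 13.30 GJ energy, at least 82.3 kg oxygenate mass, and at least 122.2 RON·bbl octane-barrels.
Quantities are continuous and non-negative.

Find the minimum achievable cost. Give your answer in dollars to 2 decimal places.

$365.91

Let x1 = barrels of alkylate, x2 = barrels of heavy naphtha, x3 = barrels of isomerate, x4 = barrels of butane, x5 = barrels of light naphtha, x6 = barrels of MTBE.
Minimise 224.74x1 + 139.11x2 + 118.62x3 + 89.41x4 + 96.63x5 + 232.09x6 with:
  4.97x1 + 5.18x2 + 4.97x3 + 4.31x4 + 4.9x5 + 3.96x6 ≥ 13.3   (energy)
  122.3x6 ≥ 82.3   (oxygenate mass)
  90.4x1 + 62.4x2 + 87.8x3 + 88.4x4 + 68.7x5 + 122.8x6 ≥ 122.2   (octane-barrels)
  x1, x2, x3, x4, x5, x6 ≥ 0.
The cheapest feasible vertex uses only light naphtha, MTBE; alkylate, heavy naphtha, isomerate, butane are not used. Binding constraints: energy and oxygenate mass.
Optimal quantities: light naphtha = 2.1704 barrels, MTBE = 0.67294 barrels.
Objective = 96.63·2.1704 + 232.09·0.67294 = 365.9084.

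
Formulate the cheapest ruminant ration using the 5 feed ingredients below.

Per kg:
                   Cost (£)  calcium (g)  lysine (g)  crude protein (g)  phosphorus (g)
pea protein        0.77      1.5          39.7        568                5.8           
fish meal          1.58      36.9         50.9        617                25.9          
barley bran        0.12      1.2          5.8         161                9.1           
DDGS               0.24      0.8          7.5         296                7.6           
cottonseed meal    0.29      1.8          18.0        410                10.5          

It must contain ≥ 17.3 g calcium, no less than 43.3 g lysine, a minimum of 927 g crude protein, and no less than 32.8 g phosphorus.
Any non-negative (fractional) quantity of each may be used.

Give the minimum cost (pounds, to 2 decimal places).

Let x1 = kg of pea protein, x2 = kg of fish meal, x3 = kg of barley bran, x4 = kg of DDGS, x5 = kg of cottonseed meal.
Minimize 0.77x1 + 1.58x2 + 0.12x3 + 0.24x4 + 0.29x5 with:
  1.5x1 + 36.9x2 + 1.2x3 + 0.8x4 + 1.8x5 ≥ 17.3   (calcium)
  39.7x1 + 50.9x2 + 5.8x3 + 7.5x4 + 18x5 ≥ 43.3   (lysine)
  568x1 + 617x2 + 161x3 + 296x4 + 410x5 ≥ 927   (crude protein)
  5.8x1 + 25.9x2 + 9.1x3 + 7.6x4 + 10.5x5 ≥ 32.8   (phosphorus)
  x1, x2, x3, x4, x5 ≥ 0.
At the optimum only fish meal, barley bran, cottonseed meal are positive (pea protein, DDGS = 0). Binding constraints: calcium, lysine, crude protein.
Solving gives x2 = 0.3278, x3 = 4.102, x5 = 0.1569.
Cost = 1.58·0.3278 + 0.12·4.102 + 0.29·0.1569 = 1.0557.

£1.06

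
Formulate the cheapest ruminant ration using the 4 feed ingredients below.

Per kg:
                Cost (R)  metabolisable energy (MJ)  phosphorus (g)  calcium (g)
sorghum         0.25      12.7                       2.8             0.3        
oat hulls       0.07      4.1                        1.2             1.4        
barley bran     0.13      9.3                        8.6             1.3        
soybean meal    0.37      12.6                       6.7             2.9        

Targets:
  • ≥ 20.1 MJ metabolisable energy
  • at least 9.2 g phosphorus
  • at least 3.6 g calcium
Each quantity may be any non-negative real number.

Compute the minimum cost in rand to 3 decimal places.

Let x1 = kg of sorghum, x2 = kg of oat hulls, x3 = kg of barley bran, x4 = kg of soybean meal.
Minimize 0.25x1 + 0.07x2 + 0.13x3 + 0.37x4 s.t.:
  12.7x1 + 4.1x2 + 9.3x3 + 12.6x4 ≥ 20.1   (metabolisable energy)
  2.8x1 + 1.2x2 + 8.6x3 + 6.7x4 ≥ 9.2   (phosphorus)
  0.3x1 + 1.4x2 + 1.3x3 + 2.9x4 ≥ 3.6   (calcium)
  x1, x2, x3, x4 ≥ 0.
At the optimum only oat hulls, barley bran are positive (sorghum, soybean meal = 0). The metabolisable energy and calcium requirements are met with equality.
Optimal quantities: oat hulls = 0.9558 kg, barley bran = 1.74 kg.
Objective = 0.07·0.9558 + 0.13·1.74 = 0.29311.

R0.293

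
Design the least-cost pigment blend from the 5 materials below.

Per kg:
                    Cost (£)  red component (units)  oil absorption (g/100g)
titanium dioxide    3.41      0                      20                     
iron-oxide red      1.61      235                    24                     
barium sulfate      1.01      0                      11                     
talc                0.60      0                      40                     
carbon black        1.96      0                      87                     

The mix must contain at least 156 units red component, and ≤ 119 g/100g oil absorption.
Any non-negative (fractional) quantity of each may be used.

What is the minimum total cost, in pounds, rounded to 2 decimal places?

Let x1 = kg of titanium dioxide, x2 = kg of iron-oxide red, x3 = kg of barium sulfate, x4 = kg of talc, x5 = kg of carbon black.
Minimise 3.41x1 + 1.61x2 + 1.01x3 + 0.6x4 + 1.96x5 subject to:
  235x2 ≥ 156   (red component)
  20x1 + 24x2 + 11x3 + 40x4 + 87x5 ≤ 119   (oil absorption)
  x1, x2, x3, x4, x5 ≥ 0.
At the optimum only iron-oxide red is positive (titanium dioxide, barium sulfate, talc, carbon black = 0). Binding constraint: red component.
Optimal quantities: iron-oxide red = 0.6638 kg.
Total cost: 1.61·0.6638 = 1.0687.

£1.07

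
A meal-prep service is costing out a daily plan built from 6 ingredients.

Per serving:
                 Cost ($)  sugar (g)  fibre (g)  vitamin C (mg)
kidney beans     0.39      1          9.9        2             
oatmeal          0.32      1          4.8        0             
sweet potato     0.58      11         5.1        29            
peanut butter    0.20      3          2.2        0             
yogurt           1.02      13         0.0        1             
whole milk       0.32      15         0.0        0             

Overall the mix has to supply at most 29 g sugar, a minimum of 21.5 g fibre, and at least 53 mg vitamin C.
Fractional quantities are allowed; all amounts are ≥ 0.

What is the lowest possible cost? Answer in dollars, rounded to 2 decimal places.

$1.51

Let x1 = servings of kidney beans, x2 = servings of oatmeal, x3 = servings of sweet potato, x4 = servings of peanut butter, x5 = servings of yogurt, x6 = servings of whole milk.
Minimize 0.39x1 + 0.32x2 + 0.58x3 + 0.2x4 + 1.02x5 + 0.32x6 with:
  1x1 + 1x2 + 11x3 + 3x4 + 13x5 + 15x6 ≤ 29   (sugar)
  9.9x1 + 4.8x2 + 5.1x3 + 2.2x4 ≥ 21.5   (fibre)
  2x1 + 29x3 + 1x5 ≥ 53   (vitamin C)
  x1, x2, x3, x4, x5, x6 ≥ 0.
At the optimum only kidney beans, sweet potato are positive (oatmeal, peanut butter, yogurt, whole milk = 0). Binding constraints: fibre and vitamin C.
So kidney beans = 1.276 servings, sweet potato = 1.74 servings.
Total cost: 0.39·1.276 + 0.58·1.74 = 1.5068.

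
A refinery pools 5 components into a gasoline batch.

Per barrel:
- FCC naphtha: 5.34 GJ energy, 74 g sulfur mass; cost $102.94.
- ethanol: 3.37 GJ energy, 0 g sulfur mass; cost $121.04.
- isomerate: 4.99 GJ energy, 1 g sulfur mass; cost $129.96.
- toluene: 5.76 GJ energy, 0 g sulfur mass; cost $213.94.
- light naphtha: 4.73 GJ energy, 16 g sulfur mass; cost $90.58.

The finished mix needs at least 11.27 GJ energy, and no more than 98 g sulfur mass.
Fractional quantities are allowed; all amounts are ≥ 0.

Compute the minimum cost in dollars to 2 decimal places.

$215.82

Set it up as a linear program. Let x1 = barrels of FCC naphtha, x2 = barrels of ethanol, x3 = barrels of isomerate, x4 = barrels of toluene, x5 = barrels of light naphtha.
Minimise 102.94x1 + 121.04x2 + 129.96x3 + 213.94x4 + 90.58x5 s.t.:
  5.34x1 + 3.37x2 + 4.99x3 + 5.76x4 + 4.73x5 ≥ 11.27   (energy)
  74x1 + 1x3 + 16x5 ≤ 98   (sulfur mass)
  x1, x2, x3, x4, x5 ≥ 0.
The optimal basis is {light naphtha}; FCC naphtha, ethanol, isomerate, toluene drop out. Binding constraint: energy.
Solving gives x5 = 2.3827.
Cost = 90.58·2.3827 = 215.82497.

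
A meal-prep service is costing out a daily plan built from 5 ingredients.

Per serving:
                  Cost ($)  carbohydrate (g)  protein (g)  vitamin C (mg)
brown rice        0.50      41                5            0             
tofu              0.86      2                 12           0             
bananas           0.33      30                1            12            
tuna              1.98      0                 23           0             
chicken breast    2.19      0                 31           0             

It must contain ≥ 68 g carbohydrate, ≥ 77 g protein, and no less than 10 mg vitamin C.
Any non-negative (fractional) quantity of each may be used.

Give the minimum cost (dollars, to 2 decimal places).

Let x1 = servings of brown rice, x2 = servings of tofu, x3 = servings of bananas, x4 = servings of tuna, x5 = servings of chicken breast.
Minimise 0.5x1 + 0.86x2 + 0.33x3 + 1.98x4 + 2.19x5 subject to:
  41x1 + 2x2 + 30x3 ≥ 68   (carbohydrate)
  5x1 + 12x2 + 1x3 + 23x4 + 31x5 ≥ 77   (protein)
  12x3 ≥ 10   (vitamin C)
  x1, x2, x3, x4, x5 ≥ 0.
The cheapest feasible vertex uses only brown rice, bananas, chicken breast; tofu, tuna are not used. There the carbohydrate, protein, vitamin C constraints are tight.
That vertex is x1 = 1.049, x3 = 0.8333, x5 = 2.288.
Objective = 0.5·1.049 + 0.33·0.8333 + 2.19·2.288 = 5.8102.

$5.81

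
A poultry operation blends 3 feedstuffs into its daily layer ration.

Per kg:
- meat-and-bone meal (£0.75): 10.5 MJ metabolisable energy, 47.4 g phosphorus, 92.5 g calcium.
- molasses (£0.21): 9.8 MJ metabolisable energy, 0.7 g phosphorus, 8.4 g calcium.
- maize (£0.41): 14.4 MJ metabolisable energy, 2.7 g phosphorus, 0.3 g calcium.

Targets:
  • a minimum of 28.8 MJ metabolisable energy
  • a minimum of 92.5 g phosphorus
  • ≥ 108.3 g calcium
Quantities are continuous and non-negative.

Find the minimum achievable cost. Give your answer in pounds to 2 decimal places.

Let x1 = kg of meat-and-bone meal, x2 = kg of molasses, x3 = kg of maize.
min 0.75x1 + 0.21x2 + 0.41x3 subject to:
  10.5x1 + 9.8x2 + 14.4x3 ≥ 28.8   (metabolisable energy)
  47.4x1 + 0.7x2 + 2.7x3 ≥ 92.5   (phosphorus)
  92.5x1 + 8.4x2 + 0.3x3 ≥ 108.3   (calcium)
  x1, x2, x3 ≥ 0.
At the optimum only meat-and-bone meal, molasses are positive (maize = 0). There the metabolisable energy and phosphorus constraints are tight.
That vertex is x1 = 1.93875, x2 = 0.861539.
Hence cost = 0.75·1.93875 + 0.21·0.861539 = £1.63499.

£1.63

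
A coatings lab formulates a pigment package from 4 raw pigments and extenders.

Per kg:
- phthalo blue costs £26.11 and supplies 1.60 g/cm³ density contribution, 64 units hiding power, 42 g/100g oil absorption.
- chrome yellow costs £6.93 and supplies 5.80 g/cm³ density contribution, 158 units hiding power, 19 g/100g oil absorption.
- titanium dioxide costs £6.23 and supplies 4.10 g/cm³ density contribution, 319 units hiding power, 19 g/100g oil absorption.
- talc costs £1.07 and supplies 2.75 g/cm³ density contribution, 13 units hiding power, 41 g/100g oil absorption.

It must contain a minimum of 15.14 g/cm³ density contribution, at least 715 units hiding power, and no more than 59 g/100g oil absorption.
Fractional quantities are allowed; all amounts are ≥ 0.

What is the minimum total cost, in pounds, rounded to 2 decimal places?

£19.96

Let x1 = kg of phthalo blue, x2 = kg of chrome yellow, x3 = kg of titanium dioxide, x4 = kg of talc.
min 26.11x1 + 6.93x2 + 6.23x3 + 1.07x4 s.t.:
  1.6x1 + 5.8x2 + 4.1x3 + 2.75x4 ≥ 15.14   (density contribution)
  64x1 + 158x2 + 319x3 + 13x4 ≥ 715   (hiding power)
  42x1 + 19x2 + 19x3 + 41x4 ≤ 59   (oil absorption)
  x1, x2, x3, x4 ≥ 0.
The cheapest feasible vertex uses only chrome yellow, titanium dioxide, talc; phthalo blue is not used. Binding constraints: density contribution, hiding power, oil absorption.
That vertex is x2 = 1.5527, x3 = 1.4708, x4 = 0.037904.
Hence cost = 6.93·1.5527 + 6.23·1.4708 + 1.07·0.037904 = £19.9639.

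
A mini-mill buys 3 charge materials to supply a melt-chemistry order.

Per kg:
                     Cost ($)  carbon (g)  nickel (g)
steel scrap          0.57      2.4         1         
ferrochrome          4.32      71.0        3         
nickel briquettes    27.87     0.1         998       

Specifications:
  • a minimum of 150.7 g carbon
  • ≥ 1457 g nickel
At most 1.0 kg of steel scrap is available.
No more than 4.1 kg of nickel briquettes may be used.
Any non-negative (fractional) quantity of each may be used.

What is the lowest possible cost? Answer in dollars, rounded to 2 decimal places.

$49.67

Set it up as a linear program. Let x1 = kg of steel scrap, x2 = kg of ferrochrome, x3 = kg of nickel briquettes.
Minimise 0.57x1 + 4.32x2 + 27.87x3 subject to:
  2.4x1 + 71x2 + 0.1x3 ≥ 150.7   (carbon)
  1x1 + 3x2 + 998x3 ≥ 1457   (nickel)
  x1 ≤ 1
  x3 ≤ 4.1
  x1, x2, x3 ≥ 0.
The cheapest feasible vertex uses only ferrochrome, nickel briquettes; steel scrap is not used. Binding constraints: carbon and nickel.
Solving gives x2 = 2.1205, x3 = 1.4535.
Hence cost = 4.32·2.1205 + 27.87·1.4535 = $49.6696.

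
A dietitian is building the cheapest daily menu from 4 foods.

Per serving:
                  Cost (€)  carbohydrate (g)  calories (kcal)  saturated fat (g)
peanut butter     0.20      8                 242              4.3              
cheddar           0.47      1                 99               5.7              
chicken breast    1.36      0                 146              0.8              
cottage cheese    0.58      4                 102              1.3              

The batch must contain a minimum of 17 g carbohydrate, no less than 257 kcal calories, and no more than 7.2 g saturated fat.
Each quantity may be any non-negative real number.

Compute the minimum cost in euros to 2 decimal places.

Let x1 = servings of peanut butter, x2 = servings of cheddar, x3 = servings of chicken breast, x4 = servings of cottage cheese.
min 0.2x1 + 0.47x2 + 1.36x3 + 0.58x4 s.t.:
  8x1 + 1x2 + 4x4 ≥ 17   (carbohydrate)
  242x1 + 99x2 + 146x3 + 102x4 ≥ 257   (calories)
  4.3x1 + 5.7x2 + 0.8x3 + 1.3x4 ≤ 7.2   (saturated fat)
  x1, x2, x3, x4 ≥ 0.
At the optimum only peanut butter, cottage cheese are positive (cheddar, chicken breast = 0). The carbohydrate and saturated fat requirements are met with equality.
That vertex is x1 = 0.9853, x4 = 2.279.
Objective = 0.2·0.9853 + 0.58·2.279 = 1.5189.

€1.52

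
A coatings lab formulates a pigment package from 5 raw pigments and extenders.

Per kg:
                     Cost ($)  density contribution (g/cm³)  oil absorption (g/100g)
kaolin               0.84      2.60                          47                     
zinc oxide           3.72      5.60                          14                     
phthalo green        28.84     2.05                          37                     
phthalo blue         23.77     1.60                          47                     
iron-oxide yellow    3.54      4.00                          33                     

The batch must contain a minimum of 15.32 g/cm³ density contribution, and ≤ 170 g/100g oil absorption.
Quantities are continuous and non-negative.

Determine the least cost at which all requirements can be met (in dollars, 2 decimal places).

$7.29

Let x1 = kg of kaolin, x2 = kg of zinc oxide, x3 = kg of phthalo green, x4 = kg of phthalo blue, x5 = kg of iron-oxide yellow.
Minimise 0.84x1 + 3.72x2 + 28.84x3 + 23.77x4 + 3.54x5 subject to:
  2.6x1 + 5.6x2 + 2.05x3 + 1.6x4 + 4x5 ≥ 15.32   (density contribution)
  47x1 + 14x2 + 37x3 + 47x4 + 33x5 ≤ 170   (oil absorption)
  x1, x2, x3, x4, x5 ≥ 0.
At the optimum only kaolin, zinc oxide are positive (phthalo green, phthalo blue, iron-oxide yellow = 0). The density contribution and oil absorption requirements are met with equality.
Solving gives x1 = 3.252, x2 = 1.226.
Total cost: 0.84·3.252 + 3.72·1.226 = 7.2924.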